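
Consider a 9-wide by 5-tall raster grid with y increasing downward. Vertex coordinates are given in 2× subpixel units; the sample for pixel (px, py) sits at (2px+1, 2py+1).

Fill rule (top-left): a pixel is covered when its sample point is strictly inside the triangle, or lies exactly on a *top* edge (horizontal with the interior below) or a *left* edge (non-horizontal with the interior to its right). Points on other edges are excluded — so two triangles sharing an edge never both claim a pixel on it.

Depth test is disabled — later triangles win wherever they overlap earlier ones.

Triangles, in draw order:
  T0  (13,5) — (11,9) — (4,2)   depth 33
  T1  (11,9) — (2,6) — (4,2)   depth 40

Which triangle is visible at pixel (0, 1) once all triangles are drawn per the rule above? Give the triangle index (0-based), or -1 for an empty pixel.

T0:
  2·area = 42
  edge (13, 5)→(11, 9): d=(-2,4) right/bottom  bias=-1
  edge (11, 9)→(4, 2): d=(-7,-7) top-left  bias=+0
  edge (4, 2)→(13, 5): d=(9,3) right/bottom  bias=-1
    (0,0)@(1, 1): e=[56,-14,0] → ·  [on edge]
    (1,0)@(3, 1): e=[48,0,-6] → ·  [on edge]
    (7,0)@(15, 1): e=[0,84,-42] → ·  [on edge]
    (2,1)@(5, 3): e=[36,0,6] → #  [on edge]
    (3,1)@(7, 3): e=[28,14,0] → ·  [on edge]
    (2,2)@(5, 5): e=[32,-14,24] → ·
    (3,2)@(7, 5): e=[24,0,18] → #  [on edge]
    (4,2)@(9, 5): e=[16,14,12] → #
    (5,2)@(11, 5): e=[8,28,6] → #
    (6,2)@(13, 5): e=[0,42,0] → ·  [on edge]
    (3,3)@(7, 7): e=[20,-14,36] → ·
    (4,3)@(9, 7): e=[12,0,30] → #  [on edge]
    (5,4)@(11, 9): e=[0,0,42] → ·  [on edge]
  covered (6 px):
    · · · · · · · · ·
    · · # · · · · · ·
    · · · # # # · · ·
    · · · · # # · · ·
    · · · · · · · · ·
T1:
  2·area = 42
  edge (11, 9)→(2, 6): d=(-9,-3) top-left  bias=+0
  edge (2, 6)→(4, 2): d=(2,-4) top-left  bias=+0
  edge (4, 2)→(11, 9): d=(7,7) right/bottom  bias=-1
    (1,0)@(3, 1): e=[48,-6,0] → ·  [on edge]
    (2,1)@(5, 3): e=[36,6,0] → ·  [on edge]
    (1,2)@(3, 5): e=[12,2,28] → #
    (2,2)@(5, 5): e=[18,10,14] → #
    (3,2)@(7, 5): e=[24,18,0] → ·  [on edge]
    (1,3)@(3, 7): e=[-6,6,42] → ·
    (2,3)@(5, 7): e=[0,14,28] → #  [on edge]
    (3,3)@(7, 7): e=[6,22,14] → #
    (4,3)@(9, 7): e=[12,30,0] → ·  [on edge]
    (2,4)@(5, 9): e=[-18,18,42] → ·
    (3,4)@(7, 9): e=[-12,26,28] → ·
    (5,4)@(11, 9): e=[0,42,0] → ·  [on edge]
  covered (4 px):
    · · · · · · · · ·
    · · · · · · · · ·
    · # # · · · · · ·
    · · # # · · · · ·
    · · · · · · · · ·

Z-buffer (winner per pixel, '.' = empty):
  . . . . . . . . .
  . . 0 . . . . . .
  . 1 1 0 0 0 . . .
  . . 1 1 0 0 . . .
  . . . . . . . . .

Final: -1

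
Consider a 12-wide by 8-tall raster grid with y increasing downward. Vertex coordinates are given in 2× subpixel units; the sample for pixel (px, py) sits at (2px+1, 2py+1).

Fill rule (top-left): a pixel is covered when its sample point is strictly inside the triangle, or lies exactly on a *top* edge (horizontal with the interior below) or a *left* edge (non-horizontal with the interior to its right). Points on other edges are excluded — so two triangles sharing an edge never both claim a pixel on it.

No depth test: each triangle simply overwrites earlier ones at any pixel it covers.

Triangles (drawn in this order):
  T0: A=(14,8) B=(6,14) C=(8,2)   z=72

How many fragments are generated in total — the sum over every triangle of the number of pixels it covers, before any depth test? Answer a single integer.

T0:
  2·area = 84
  edge (14, 8)→(6, 14): d=(-8,6) right/bottom  bias=-1
  edge (6, 14)→(8, 2): d=(2,-12) top-left  bias=+0
  edge (8, 2)→(14, 8): d=(6,6) right/bottom  bias=-1
    (3,0)@(7, 1): e=[98,-14,0] → ·  [on edge]
    (4,1)@(9, 3): e=[70,14,0] → ·  [on edge]
    (4,2)@(9, 5): e=[54,18,12] → #
    (5,2)@(11, 5): e=[42,42,0] → ·  [on edge]
    (4,3)@(9, 7): e=[38,22,24] → #
    (5,3)@(11, 7): e=[26,46,12] → #
    (6,3)@(13, 7): e=[14,70,0] → ·  [on edge]
    (3,4)@(7, 9): e=[34,2,48] → #
    (6,4)@(13, 9): e=[-2,74,12] → ·
    (7,4)@(15, 9): e=[-14,98,0] → ·  [on edge]
    (3,5)@(7, 11): e=[18,6,60] → #
    (5,5)@(11, 11): e=[-6,54,36] → ·
    (8,5)@(17, 11): e=[-42,126,0] → ·  [on edge]
    (9,6)@(19, 13): e=[-70,154,0] → ·  [on edge]
    (10,7)@(21, 15): e=[-98,182,0] → ·  [on edge]
  covered (9 px):
    · · · · · · · · · · · ·
    · · · · · · · · · · · ·
    · · · · # · · · · · · ·
    · · · · # # · · · · · ·
    · · · # # # · · · · · ·
    · · · # # · · · · · · ·
    · · · # · · · · · · · ·
    · · · · · · · · · · · ·

Result: 9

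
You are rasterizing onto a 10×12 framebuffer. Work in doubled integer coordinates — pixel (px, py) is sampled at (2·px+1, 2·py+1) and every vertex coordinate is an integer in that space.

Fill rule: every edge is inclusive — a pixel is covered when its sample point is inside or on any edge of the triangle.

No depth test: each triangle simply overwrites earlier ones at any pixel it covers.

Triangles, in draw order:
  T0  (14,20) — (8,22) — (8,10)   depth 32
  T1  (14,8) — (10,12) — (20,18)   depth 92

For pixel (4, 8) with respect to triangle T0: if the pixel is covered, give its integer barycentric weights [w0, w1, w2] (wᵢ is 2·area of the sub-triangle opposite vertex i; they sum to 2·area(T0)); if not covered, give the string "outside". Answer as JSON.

T0:
  2·area = 72
  edge (14, 20)→(8, 22): d=(-6,2) inclusive
  edge (8, 22)→(8, 10): d=(0,-12) inclusive
  edge (8, 10)→(14, 20): d=(6,10) inclusive
    (2,2)@(5, 5): e=[108,-36,0] → ·  [on edge]
    (4,6)@(9, 13): e=[52,12,8] → █
    (5,6)@(11, 13): e=[48,36,-12] → ·
    (4,7)@(9, 15): e=[40,12,20] → █
    (5,7)@(11, 15): e=[36,36,0] → █  [on edge]
    (6,7)@(13, 15): e=[32,60,-20] → ·
    (4,8)@(9, 17): e=[28,12,32] → █
    (6,8)@(13, 17): e=[20,60,-8] → ·
    (4,9)@(9, 19): e=[16,12,44] → █
    (6,9)@(13, 19): e=[8,60,4] → █
    (7,9)@(15, 19): e=[4,84,-16] → ·
    (8,9)@(17, 19): e=[0,108,-36] → ·  [on edge]
    (5,10)@(11, 21): e=[0,36,36] → █  [on edge]
    (2,11)@(5, 23): e=[0,-36,108] → ·  [on edge]
  covered (10 px):
    · · · · · · · · · ·
    · · · · · · · · · ·
    · · · · · · · · · ·
    · · · · · · · · · ·
    · · · · · · · · · ·
    · · · · · · · · · ·
    · · · · █ · · · · ·
    · · · · █ █ · · · ·
    · · · · █ █ · · · ·
    · · · · █ █ █ · · ·
    · · · · █ █ · · · ·
    · · · · · · · · · ·
T1:
  2·area = 64  (B↔C swapped to make it positive)
  edge (14, 8)→(20, 18): d=(6,10) inclusive
  edge (20, 18)→(10, 12): d=(-10,-6) inclusive
  edge (10, 12)→(14, 8): d=(4,-4) inclusive
    (5,1)@(11, 3): e=[0,96,-32] → ·  [on edge]
    (9,1)@(19, 3): e=[-80,144,0] → ·  [on edge]
    (8,2)@(17, 5): e=[-48,112,0] → ·  [on edge]
    (7,3)@(15, 7): e=[-16,80,0] → ·  [on edge]
    (2,4)@(5, 9): e=[96,0,-32] → ·  [on edge]
    (6,4)@(13, 9): e=[16,48,0] → █  [on edge]
    (7,4)@(15, 9): e=[-4,60,8] → ·
    (5,5)@(11, 11): e=[48,16,0] → █  [on edge]
    (7,5)@(15, 11): e=[8,40,16] → █
    (8,5)@(17, 11): e=[-12,52,24] → ·
    (4,6)@(9, 13): e=[80,-16,0] → ·  [on edge]
    (5,6)@(11, 13): e=[60,-4,8] → ·
    (8,6)@(17, 13): e=[0,32,32] → █  [on edge]
    (3,7)@(7, 15): e=[112,-48,0] → ·  [on edge]
    (7,7)@(15, 15): e=[32,0,32] → █  [on edge]
    (2,8)@(5, 17): e=[144,-80,0] → ·  [on edge]
    (1,9)@(3, 19): e=[176,-112,0] → ·  [on edge]
    (0,10)@(1, 21): e=[208,-144,0] → ·  [on edge]
  covered (10 px):
    · · · · · · · · · ·
    · · · · · · · · · ·
    · · · · · · · · · ·
    · · · · · · · · · ·
    · · · · · · █ · · ·
    · · · · · █ █ █ · ·
    · · · · · · █ █ █ ·
    · · · · · · · █ █ ·
    · · · · · · · · · █
    · · · · · · · · · ·
    · · · · · · · · · ·
    · · · · · · · · · ·

Final: [12,32,28]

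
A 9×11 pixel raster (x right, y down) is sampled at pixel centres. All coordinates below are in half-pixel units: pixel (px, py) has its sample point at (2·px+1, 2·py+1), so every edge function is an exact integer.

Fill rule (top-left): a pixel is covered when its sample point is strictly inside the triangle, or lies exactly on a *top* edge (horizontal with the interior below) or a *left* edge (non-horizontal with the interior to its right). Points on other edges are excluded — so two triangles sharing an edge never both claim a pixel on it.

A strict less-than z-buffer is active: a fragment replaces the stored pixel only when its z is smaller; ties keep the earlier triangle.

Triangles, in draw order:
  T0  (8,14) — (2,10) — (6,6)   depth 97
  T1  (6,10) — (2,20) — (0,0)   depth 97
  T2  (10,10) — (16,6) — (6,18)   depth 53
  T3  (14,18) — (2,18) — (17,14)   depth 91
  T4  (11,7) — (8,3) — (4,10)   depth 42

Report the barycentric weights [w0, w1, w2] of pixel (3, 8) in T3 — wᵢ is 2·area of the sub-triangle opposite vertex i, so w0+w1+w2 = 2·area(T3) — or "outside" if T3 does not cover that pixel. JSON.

T0:
  2·area = 40
  edge (8, 14)→(2, 10): d=(-6,-4) top-left  bias=+0
  edge (2, 10)→(6, 6): d=(4,-4) top-left  bias=+0
  edge (6, 6)→(8, 14): d=(2,8) right/bottom  bias=-1
    (5,0)@(11, 1): e=[90,0,-50] → ·  [on edge]
    (4,1)@(9, 3): e=[70,0,-30] → ·  [on edge]
    (3,2)@(7, 5): e=[50,0,-10] → ·  [on edge]
    (2,3)@(5, 7): e=[30,0,10] → █  [on edge]
    (3,3)@(7, 7): e=[38,8,-6] → ·
    (1,4)@(3, 9): e=[10,0,30] → █  [on edge]
    (3,4)@(7, 9): e=[26,16,-2] → ·
    (0,5)@(1, 11): e=[-10,0,50] → ·  [on edge]
    (1,5)@(3, 11): e=[-2,8,34] → ·
    (2,5)@(5, 11): e=[6,16,18] → █
    (3,5)@(7, 11): e=[14,24,2] → █
    (4,5)@(9, 11): e=[22,32,-14] → ·
  covered (6 px):
    · · · · · · · · ·
    · · · · · · · · ·
    · · · · · · · · ·
    · · █ · · · · · ·
    · █ █ · · · · · ·
    · · █ █ · · · · ·
    · · · █ · · · · ·
    · · · · · · · · ·
    · · · · · · · · ·
    · · · · · · · · ·
    · · · · · · · · ·
T1:
  2·area = 100
  edge (6, 10)→(2, 20): d=(-4,10) right/bottom  bias=-1
  edge (2, 20)→(0, 0): d=(-2,-20) top-left  bias=+0
  edge (0, 0)→(6, 10): d=(6,10) right/bottom  bias=-1
    (0,1)@(1, 3): e=[78,14,8] → █
    (1,1)@(3, 3): e=[58,54,-12] → ·
    (0,2)@(1, 5): e=[70,10,20] → █
    (1,2)@(3, 5): e=[50,50,0] → ·  [on edge]
    (0,3)@(1, 7): e=[62,6,32] → █
    (1,3)@(3, 7): e=[42,46,12] → █
    (2,3)@(5, 7): e=[22,86,-8] → ·
    (0,4)@(1, 9): e=[54,2,44] → █
    (2,4)@(5, 9): e=[14,82,4] → █
    (3,4)@(7, 9): e=[-6,122,-16] → ·
    (0,5)@(1, 11): e=[46,-2,56] → ·
    (1,5)@(3, 11): e=[26,38,36] → █
    (4,7)@(9, 15): e=[-50,150,0] → ·  [on edge]
  covered (12 px):
    · · · · · · · · ·
    █ · · · · · · · ·
    █ · · · · · · · ·
    █ █ · · · · · · ·
    █ █ █ · · · · · ·
    · █ █ · · · · · ·
    · █ · · · · · · ·
    · █ · · · · · · ·
    · █ · · · · · · ·
    · · · · · · · · ·
    · · · · · · · · ·
T2:
  2·area = 32
  edge (10, 10)→(16, 6): d=(6,-4) top-left  bias=+0
  edge (16, 6)→(6, 18): d=(-10,12) right/bottom  bias=-1
  edge (6, 18)→(10, 10): d=(4,-8) top-left  bias=+0
    (7,3)@(15, 7): e=[2,2,28] → █
    (8,3)@(17, 7): e=[10,-22,44] → ·
    (6,4)@(13, 9): e=[6,6,20] → █
    (7,4)@(15, 9): e=[14,-18,36] → ·
    (5,5)@(11, 11): e=[10,10,12] → █
    (6,5)@(13, 11): e=[18,-14,28] → ·
    (4,6)@(9, 13): e=[14,14,4] → █
    (5,6)@(11, 13): e=[22,-10,20] → ·
    (4,7)@(9, 15): e=[26,-6,12] → ·
  covered (4 px):
    · · · · · · · · ·
    · · · · · · · · ·
    · · · · · · · · ·
    · · · · · · · █ ·
    · · · · · · █ · ·
    · · · · · █ · · ·
    · · · · █ · · · ·
    · · · · · · · · ·
    · · · · · · · · ·
    · · · · · · · · ·
    · · · · · · · · ·
T3:
  2·area = 48
  edge (14, 18)→(2, 18): d=(-12,0) right/bottom  bias=-1
  edge (2, 18)→(17, 14): d=(15,-4) top-left  bias=+0
  edge (17, 14)→(14, 18): d=(-3,4) right/bottom  bias=-1
    (7,7)@(15, 15): e=[36,7,5] → █
    (8,7)@(17, 15): e=[36,15,-3] → ·
    (3,8)@(7, 17): e=[12,5,31] → █
    (4,8)@(9, 17): e=[12,13,23] → █
    (5,8)@(11, 17): e=[12,21,15] → █
    (6,8)@(13, 17): e=[12,29,7] → █
    (7,8)@(15, 17): e=[12,37,-1] → ·
    (3,9)@(7, 19): e=[-12,35,25] → ·
    (4,9)@(9, 19): e=[-12,43,17] → ·
    (5,9)@(11, 19): e=[-12,51,9] → ·
    (6,9)@(13, 19): e=[-12,59,1] → ·
  covered (5 px):
    · · · · · · · · ·
    · · · · · · · · ·
    · · · · · · · · ·
    · · · · · · · · ·
    · · · · · · · · ·
    · · · · · · · · ·
    · · · · · · · · ·
    · · · · · · · █ ·
    · · · █ █ █ █ · ·
    · · · · · · · · ·
    · · · · · · · · ·
T4:
  2·area = 37  (B↔C swapped to make it positive)
  edge (11, 7)→(4, 10): d=(-7,3) right/bottom  bias=-1
  edge (4, 10)→(8, 3): d=(4,-7) top-left  bias=+0
  edge (8, 3)→(11, 7): d=(3,4) right/bottom  bias=-1
    (3,2)@(7, 5): e=[26,1,10] → █
    (4,2)@(9, 5): e=[20,15,2] → █
    (5,2)@(11, 5): e=[14,29,-6] → ·
    (3,3)@(7, 7): e=[12,9,16] → █
    (5,3)@(11, 7): e=[0,37,0] → ·  [on edge]
    (2,4)@(5, 9): e=[4,3,30] → █
    (3,4)@(7, 9): e=[-2,17,22] → ·
    (4,4)@(9, 9): e=[-8,31,14] → ·
    (2,5)@(5, 11): e=[-10,11,36] → ·
    (8,7)@(17, 15): e=[-74,111,0] → ·  [on edge]
  covered (5 px):
    · · · · · · · · ·
    · · · · · · · · ·
    · · · █ █ · · · ·
    · · · █ █ · · · ·
    · · █ · · · · · ·
    · · · · · · · · ·
    · · · · · · · · ·
    · · · · · · · · ·
    · · · · · · · · ·
    · · · · · · · · ·
    · · · · · · · · ·

Result: [5,31,12]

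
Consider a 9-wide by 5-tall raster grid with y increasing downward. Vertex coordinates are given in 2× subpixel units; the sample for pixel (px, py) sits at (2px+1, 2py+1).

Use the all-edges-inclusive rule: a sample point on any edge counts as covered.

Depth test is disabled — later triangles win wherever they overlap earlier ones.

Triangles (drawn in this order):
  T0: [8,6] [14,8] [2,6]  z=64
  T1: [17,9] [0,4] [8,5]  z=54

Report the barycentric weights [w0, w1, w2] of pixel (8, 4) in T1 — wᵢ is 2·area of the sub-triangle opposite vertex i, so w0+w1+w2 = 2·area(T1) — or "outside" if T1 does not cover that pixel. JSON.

T0:
  2·area = 12
  edge (8, 6)→(14, 8): d=(6,2) inclusive
  edge (14, 8)→(2, 6): d=(-12,-2) inclusive
  edge (2, 6)→(8, 6): d=(6,0) inclusive
    (2,2)@(5, 5): e=[0,18,-6] → ·  [on edge]
    (4,3)@(9, 7): e=[4,2,6] → █
    (5,3)@(11, 7): e=[0,6,6] → █  [on edge]
    (6,3)@(13, 7): e=[-4,10,6] → ·
    (4,4)@(9, 9): e=[16,-22,18] → ·
    (5,4)@(11, 9): e=[12,-18,18] → ·
    (8,4)@(17, 9): e=[0,-6,18] → ·  [on edge]
  covered (2 px):
    · · · · · · · · ·
    · · · · · · · · ·
    · · · · · · · · ·
    · · · · █ █ · · ·
    · · · · · · · · ·
T1:
  2·area = 23
  edge (17, 9)→(0, 4): d=(-17,-5) inclusive
  edge (0, 4)→(8, 5): d=(8,1) inclusive
  edge (8, 5)→(17, 9): d=(9,4) inclusive
    (2,2)@(5, 5): e=[8,3,12] → █
    (3,2)@(7, 5): e=[18,1,4] → █
    (4,2)@(9, 5): e=[28,-1,-4] → ·
    (2,3)@(5, 7): e=[-26,19,30] → ·
    (3,3)@(7, 7): e=[-16,17,22] → ·
    (5,3)@(11, 7): e=[4,13,6] → █
    (6,3)@(13, 7): e=[14,11,-2] → ·
    (5,4)@(11, 9): e=[-30,29,24] → ·
    (8,4)@(17, 9): e=[0,23,0] → █  [on edge]
  covered (4 px):
    · · · · · · · · ·
    · · · · · · · · ·
    · · █ █ · · · · ·
    · · · · · █ · · ·
    · · · · · · · · █

Final: [23,0,0]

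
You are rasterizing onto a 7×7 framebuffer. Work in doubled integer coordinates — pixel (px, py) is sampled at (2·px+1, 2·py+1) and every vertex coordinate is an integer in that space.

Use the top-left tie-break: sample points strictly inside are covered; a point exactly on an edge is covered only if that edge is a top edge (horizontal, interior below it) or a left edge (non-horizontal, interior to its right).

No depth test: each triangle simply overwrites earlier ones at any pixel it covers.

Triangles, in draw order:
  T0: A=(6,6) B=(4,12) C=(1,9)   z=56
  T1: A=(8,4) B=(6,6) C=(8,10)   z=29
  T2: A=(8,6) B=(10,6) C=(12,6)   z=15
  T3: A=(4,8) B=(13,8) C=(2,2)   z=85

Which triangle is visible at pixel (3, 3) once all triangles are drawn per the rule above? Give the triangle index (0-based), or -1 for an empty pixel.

T0:
  2·area = 24
  edge (6, 6)→(4, 12): d=(-2,6) right/bottom  bias=-1
  edge (4, 12)→(1, 9): d=(-3,-3) top-left  bias=+0
  edge (1, 9)→(6, 6): d=(5,-3) top-left  bias=+0
    (3,1)@(7, 3): e=[0,36,-12] → .  [on edge]
    (5,1)@(11, 3): e=[-24,48,0] → .  [on edge]
    (2,3)@(5, 7): e=[4,18,2] → X
    (3,3)@(7, 7): e=[-8,24,8] → .
    (0,4)@(1, 9): e=[24,0,0] → X  [on edge]
    (1,4)@(3, 9): e=[12,6,6] → X
    (2,4)@(5, 9): e=[0,12,12] → .  [on edge]
    (0,5)@(1, 11): e=[20,-6,10] → .
    (1,5)@(3, 11): e=[8,0,16] → X  [on edge]
    (2,5)@(5, 11): e=[-4,6,22] → .
    (1,6)@(3, 13): e=[4,-6,26] → .
    (2,6)@(5, 13): e=[-8,0,32] → .  [on edge]
  covered (4 px):
    . . . . . . .
    . . . . . . .
    . . . . . . .
    . . X . . . .
    X X . . . . .
    . X . . . . .
    . . . . . . .
T1:
  2·area = 12  (B↔C swapped to make it positive)
  edge (8, 4)→(8, 10): d=(0,6) right/bottom  bias=-1
  edge (8, 10)→(6, 6): d=(-2,-4) top-left  bias=+0
  edge (6, 6)→(8, 4): d=(2,-2) top-left  bias=+0
    (5,0)@(11, 1): e=[-18,30,0] → .  [on edge]
    (4,1)@(9, 3): e=[-6,18,0] → .  [on edge]
    (3,2)@(7, 5): e=[6,6,0] → X  [on edge]
    (4,2)@(9, 5): e=[-6,14,4] → .
    (2,3)@(5, 7): e=[18,-6,0] → .  [on edge]
    (3,3)@(7, 7): e=[6,2,4] → X
    (4,3)@(9, 7): e=[-6,10,8] → .
    (1,4)@(3, 9): e=[30,-18,0] → .  [on edge]
    (3,4)@(7, 9): e=[6,-2,8] → .
    (0,5)@(1, 11): e=[42,-30,0] → .  [on edge]
  covered (2 px):
    . . . . . . .
    . . . . . . .
    . . . X . . .
    . . . X . . .
    . . . . . . .
    . . . . . . .
    . . . . . . .
T2:
  degenerate (2·area = 0) — covers nothing
T3:
  2·area = 54  (B↔C swapped to make it positive)
  edge (4, 8)→(2, 2): d=(-2,-6) top-left  bias=+0
  edge (2, 2)→(13, 8): d=(11,6) right/bottom  bias=-1
  edge (13, 8)→(4, 8): d=(-9,0) right/bottom  bias=-1
    (1,1)@(3, 3): e=[4,5,45] → X
    (2,1)@(5, 3): e=[16,-7,45] → .
    (1,2)@(3, 5): e=[0,27,27] → X  [on edge]
    (2,2)@(5, 5): e=[12,15,27] → X
    (3,2)@(7, 5): e=[24,3,27] → X
    (4,2)@(9, 5): e=[36,-9,27] → .
    (1,3)@(3, 7): e=[-4,49,9] → .
    (2,3)@(5, 7): e=[8,37,9] → X
    (4,3)@(9, 7): e=[32,13,9] → X
    (5,3)@(11, 7): e=[44,1,9] → X
    (6,3)@(13, 7): e=[56,-11,9] → .
    (2,4)@(5, 9): e=[4,59,-9] → .
    (2,5)@(5, 11): e=[0,81,-27] → .  [on edge]
  covered (8 px):
    . . . . . . .
    . X . . . . .
    . X X X . . .
    . . X X X X .
    . . . . . . .
    . . . . . . .
    . . . . . . .

Z-buffer (winner per pixel, '.' = empty):
  . . . . . . .
  . 3 . . . . .
  . 3 3 3 . . .
  . . 3 3 3 3 .
  0 0 . . . . .
  . 0 . . . . .
  . . . . . . .

Result: 3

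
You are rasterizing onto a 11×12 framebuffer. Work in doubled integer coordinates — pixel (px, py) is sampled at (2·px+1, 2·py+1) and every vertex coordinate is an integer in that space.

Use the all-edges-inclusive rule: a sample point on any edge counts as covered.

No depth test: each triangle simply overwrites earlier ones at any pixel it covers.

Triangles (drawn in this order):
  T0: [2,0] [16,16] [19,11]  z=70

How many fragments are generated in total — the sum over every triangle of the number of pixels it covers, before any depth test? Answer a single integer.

T0:
  2·area = 118  (B↔C swapped to make it positive)
  edge (2, 0)→(19, 11): d=(17,11) inclusive
  edge (19, 11)→(16, 16): d=(-3,5) inclusive
  edge (16, 16)→(2, 0): d=(-14,-16) inclusive
    (1,0)@(3, 1): e=[6,110,2] → X
    (2,0)@(5, 1): e=[-16,100,34] → .
    (1,1)@(3, 3): e=[40,104,-26] → .
    (2,1)@(5, 3): e=[18,94,6] → X
    (3,1)@(7, 3): e=[-4,84,38] → .
    (2,2)@(5, 5): e=[52,88,-22] → .
    (3,2)@(7, 5): e=[30,78,10] → X
    (4,2)@(9, 5): e=[8,68,42] → X
    (5,2)@(11, 5): e=[-14,58,74] → .
    (3,3)@(7, 7): e=[64,72,-18] → .
    (4,3)@(9, 7): e=[42,62,14] → X
    (5,3)@(11, 7): e=[20,52,46] → X
    (9,5)@(19, 11): e=[0,0,118] → X  [on edge]
    (6,10)@(13, 21): e=[236,0,-118] → .  [on edge]
  covered (15 px):
    . X . . . . . . . . .
    . . X . . . . . . . .
    . . . X X . . . . . .
    . . . . X X . . . . .
    . . . . . X X X . . .
    . . . . . . X X X X .
    . . . . . . . X X . .
    . . . . . . . . . . .
    . . . . . . . . . . .
    . . . . . . . . . . .
    . . . . . . . . . . .
    . . . . . . . . . . .

Final: 15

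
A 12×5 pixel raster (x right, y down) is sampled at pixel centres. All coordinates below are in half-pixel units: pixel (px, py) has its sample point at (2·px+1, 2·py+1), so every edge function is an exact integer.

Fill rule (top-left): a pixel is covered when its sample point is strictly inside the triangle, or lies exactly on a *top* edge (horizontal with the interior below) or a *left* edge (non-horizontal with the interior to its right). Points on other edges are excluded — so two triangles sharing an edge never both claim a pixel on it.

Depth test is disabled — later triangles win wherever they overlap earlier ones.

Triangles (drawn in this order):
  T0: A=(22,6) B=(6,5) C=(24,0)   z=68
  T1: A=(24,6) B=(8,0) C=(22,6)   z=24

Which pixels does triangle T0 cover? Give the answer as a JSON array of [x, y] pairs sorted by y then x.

T0:
  2·area = 98
  edge (22, 6)→(6, 5): d=(-16,-1) top-left  bias=+0
  edge (6, 5)→(24, 0): d=(18,-5) top-left  bias=+0
  edge (24, 0)→(22, 6): d=(-2,6) right/bottom  bias=-1
    (10,0)@(21, 1): e=[79,3,16] → #
    (11,0)@(23, 1): e=[81,13,4] → #
    (7,1)@(15, 3): e=[41,9,48] → #
    (8,1)@(17, 3): e=[43,19,36] → #
    (9,1)@(19, 3): e=[45,29,24] → #
    (11,1)@(23, 3): e=[49,49,0] → ·  [on edge]
    (3,2)@(7, 5): e=[1,5,92] → #
    (4,2)@(9, 5): e=[3,15,80] → #
    (5,2)@(11, 5): e=[5,25,68] → #
    (6,2)@(13, 5): e=[7,35,56] → #
    (11,2)@(23, 5): e=[17,85,-4] → ·
    (3,3)@(7, 7): e=[-31,41,88] → ·
    (10,4)@(21, 9): e=[-49,147,0] → ·  [on edge]
  covered (14 px):
    · · · · · · · · · · # #
    · · · · · · · # # # # ·
    · · · # # # # # # # # ·
    · · · · · · · · · · · ·
    · · · · · · · · · · · ·
T1:
  2·area = 12  (B↔C swapped to make it positive)
  edge (24, 6)→(22, 6): d=(-2,0) right/bottom  bias=-1
  edge (22, 6)→(8, 0): d=(-14,-6) top-left  bias=+0
  edge (8, 0)→(24, 6): d=(16,6) right/bottom  bias=-1
    (7,1)@(15, 3): e=[6,0,6] → #  [on edge]
    (8,1)@(17, 3): e=[6,12,-6] → ·
    (7,2)@(15, 5): e=[2,-28,38] → ·
    (10,2)@(21, 5): e=[2,8,2] → #
    (11,2)@(23, 5): e=[2,20,-10] → ·
    (10,3)@(21, 7): e=[-2,-20,34] → ·
  covered (2 px):
    · · · · · · · · · · · ·
    · · · · · · · # · · · ·
    · · · · · · · · · · # ·
    · · · · · · · · · · · ·
    · · · · · · · · · · · ·

Answer: [[10,0],[11,0],[7,1],[8,1],[9,1],[10,1],[3,2],[4,2],[5,2],[6,2],[7,2],[8,2],[9,2],[10,2]]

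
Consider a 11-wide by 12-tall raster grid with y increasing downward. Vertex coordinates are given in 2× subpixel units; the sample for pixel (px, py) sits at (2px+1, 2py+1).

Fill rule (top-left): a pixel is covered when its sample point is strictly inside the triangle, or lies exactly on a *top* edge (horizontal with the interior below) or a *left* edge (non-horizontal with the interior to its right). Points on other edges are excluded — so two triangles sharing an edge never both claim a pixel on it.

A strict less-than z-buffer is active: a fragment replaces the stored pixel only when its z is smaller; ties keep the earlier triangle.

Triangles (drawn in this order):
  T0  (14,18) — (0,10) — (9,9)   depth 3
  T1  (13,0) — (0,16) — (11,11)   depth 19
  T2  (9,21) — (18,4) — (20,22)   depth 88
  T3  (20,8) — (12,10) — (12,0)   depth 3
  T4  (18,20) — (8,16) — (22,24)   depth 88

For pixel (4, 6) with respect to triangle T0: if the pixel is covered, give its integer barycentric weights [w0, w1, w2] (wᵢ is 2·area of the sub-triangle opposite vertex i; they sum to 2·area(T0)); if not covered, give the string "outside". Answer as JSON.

T0:
  2·area = 86
  edge (14, 18)→(0, 10): d=(-14,-8) top-left  bias=+0
  edge (0, 10)→(9, 9): d=(9,-1) top-left  bias=+0
  edge (9, 9)→(14, 18): d=(5,9) right/bottom  bias=-1
    (4,4)@(9, 9): e=[86,0,0] → ·  [on edge]
    (1,5)@(3, 11): e=[10,12,64] → █
    (2,5)@(5, 11): e=[26,14,46] → █
    (3,5)@(7, 11): e=[42,16,28] → █
    (4,5)@(9, 11): e=[58,18,10] → █
    (5,5)@(11, 11): e=[74,20,-8] → ·
    (1,6)@(3, 13): e=[-18,30,74] → ·
    (2,6)@(5, 13): e=[-2,32,56] → ·
    (3,6)@(7, 13): e=[14,34,38] → █
    (5,6)@(11, 13): e=[46,38,2] → █
    (6,6)@(13, 13): e=[62,40,-16] → ·
    (3,7)@(7, 15): e=[-14,52,48] → ·
  covered (10 px):
    · · · · · · · · · · ·
    · · · · · · · · · · ·
    · · · · · · · · · · ·
    · · · · · · · · · · ·
    · · · · · · · · · · ·
    · █ █ █ █ · · · · · ·
    · · · █ █ █ · · · · ·
    · · · · █ █ · · · · ·
    · · · · · · █ · · · ·
    · · · · · · · · · · ·
    · · · · · · · · · · ·
    · · · · · · · · · · ·
T1:
  2·area = 111  (B↔C swapped to make it positive)
  edge (13, 0)→(11, 11): d=(-2,11) right/bottom  bias=-1
  edge (11, 11)→(0, 16): d=(-11,5) right/bottom  bias=-1
  edge (0, 16)→(13, 0): d=(13,-16) top-left  bias=+0
    (5,1)@(11, 3): e=[16,88,7] → █
    (6,1)@(13, 3): e=[-6,78,39] → ·
    (4,2)@(9, 5): e=[34,76,1] → █
    (6,2)@(13, 5): e=[-10,56,65] → ·
    (4,3)@(9, 7): e=[30,54,27] → █
    (6,3)@(13, 7): e=[-14,34,91] → ·
    (3,4)@(7, 9): e=[48,42,21] → █
    (6,4)@(13, 9): e=[-18,12,117] → ·
    (2,5)@(5, 11): e=[66,30,15] → █
    (5,5)@(11, 11): e=[0,0,111] → ·  [on edge]
    (1,6)@(3, 13): e=[84,18,9] → █
    (3,6)@(7, 13): e=[40,-2,73] → ·
  covered (14 px):
    · · · · · · · · · · ·
    · · · · · █ · · · · ·
    · · · · █ █ · · · · ·
    · · · · █ █ · · · · ·
    · · · █ █ █ · · · · ·
    · · █ █ █ · · · · · ·
    · █ █ · · · · · · · ·
    █ · · · · · · · · · ·
    · · · · · · · · · · ·
    · · · · · · · · · · ·
    · · · · · · · · · · ·
    · · · · · · · · · · ·
T2:
  2·area = 196
  edge (9, 21)→(18, 4): d=(9,-17) top-left  bias=+0
  edge (18, 4)→(20, 22): d=(2,18) right/bottom  bias=-1
  edge (20, 22)→(9, 21): d=(-11,-1) top-left  bias=+0
    (8,3)@(17, 7): e=[10,24,162] → █
    (9,3)@(19, 7): e=[44,-12,164] → ·
    (8,4)@(17, 9): e=[28,28,140] → █
    (9,4)@(19, 9): e=[62,-8,142] → ·
    (7,5)@(15, 11): e=[12,68,116] → █
    (9,5)@(19, 11): e=[80,-4,120] → ·
    (7,6)@(15, 13): e=[30,72,94] → █
    (9,6)@(19, 13): e=[98,0,98] → ·  [on edge]
    (6,7)@(13, 15): e=[14,112,70] → █
    (9,7)@(19, 15): e=[116,4,76] → █
    (10,7)@(21, 15): e=[150,-32,78] → ·
    (6,8)@(13, 17): e=[32,116,48] → █
    (4,10)@(9, 21): e=[0,196,0] → █  [on edge]
  covered (25 px):
    · · · · · · · · · · ·
    · · · · · · · · · · ·
    · · · · · · · · · · ·
    · · · · · · · · █ · ·
    · · · · · · · · █ · ·
    · · · · · · · █ █ · ·
    · · · · · · · █ █ · ·
    · · · · · · █ █ █ █ ·
    · · · · · · █ █ █ █ ·
    · · · · · █ █ █ █ █ ·
    · · · · █ █ █ █ █ █ ·
    · · · · · · · · · · ·
T3:
  2·area = 80
  edge (20, 8)→(12, 10): d=(-8,2) right/bottom  bias=-1
  edge (12, 10)→(12, 0): d=(0,-10) top-left  bias=+0
  edge (12, 0)→(20, 8): d=(8,8) right/bottom  bias=-1
    (6,0)@(13, 1): e=[70,10,0] → ·  [on edge]
    (6,1)@(13, 3): e=[54,10,16] → █
    (7,1)@(15, 3): e=[50,30,0] → ·  [on edge]
    (6,2)@(13, 5): e=[38,10,32] → █
    (7,2)@(15, 5): e=[34,30,16] → █
    (8,2)@(17, 5): e=[30,50,0] → ·  [on edge]
    (6,3)@(13, 7): e=[22,10,48] → █
    (8,3)@(17, 7): e=[14,50,16] → █
    (9,3)@(19, 7): e=[10,70,0] → ·  [on edge]
    (6,4)@(13, 9): e=[6,10,64] → █
    (8,4)@(17, 9): e=[-2,50,32] → ·
    (10,4)@(21, 9): e=[-10,90,0] → ·  [on edge]
  covered (8 px):
    · · · · · · · · · · ·
    · · · · · · █ · · · ·
    · · · · · · █ █ · · ·
    · · · · · · █ █ █ · ·
    · · · · · · █ █ · · ·
    · · · · · · · · · · ·
    · · · · · · · · · · ·
    · · · · · · · · · · ·
    · · · · · · · · · · ·
    · · · · · · · · · · ·
    · · · · · · · · · · ·
    · · · · · · · · · · ·
T4:
  2·area = 24  (B↔C swapped to make it positive)
  edge (18, 20)→(22, 24): d=(4,4) right/bottom  bias=-1
  edge (22, 24)→(8, 16): d=(-14,-8) top-left  bias=+0
  edge (8, 16)→(18, 20): d=(10,4) right/bottom  bias=-1
    (0,1)@(1, 3): e=[0,126,-102] → ·  [on edge]
    (1,2)@(3, 5): e=[0,114,-90] → ·  [on edge]
    (2,3)@(5, 7): e=[0,102,-78] → ·  [on edge]
    (3,4)@(7, 9): e=[0,90,-66] → ·  [on edge]
    (4,5)@(9, 11): e=[0,78,-54] → ·  [on edge]
    (5,6)@(11, 13): e=[0,66,-42] → ·  [on edge]
    (6,7)@(13, 15): e=[0,54,-30] → ·  [on edge]
    (7,8)@(15, 17): e=[0,42,-18] → ·  [on edge]
    (7,9)@(15, 19): e=[8,14,2] → █
    (8,9)@(17, 19): e=[0,30,-6] → ·  [on edge]
    (7,10)@(15, 21): e=[16,-14,22] → ·
    (8,10)@(17, 21): e=[8,2,14] → █
    (9,10)@(19, 21): e=[0,18,6] → ·  [on edge]
    (10,11)@(21, 23): e=[0,6,18] → ·  [on edge]
  covered (2 px):
    · · · · · · · · · · ·
    · · · · · · · · · · ·
    · · · · · · · · · · ·
    · · · · · · · · · · ·
    · · · · · · · · · · ·
    · · · · · · · · · · ·
    · · · · · · · · · · ·
    · · · · · · · · · · ·
    · · · · · · · · · · ·
    · · · · · · · █ · · ·
    · · · · · · · · █ · ·
    · · · · · · · · · · ·

Result: [36,20,30]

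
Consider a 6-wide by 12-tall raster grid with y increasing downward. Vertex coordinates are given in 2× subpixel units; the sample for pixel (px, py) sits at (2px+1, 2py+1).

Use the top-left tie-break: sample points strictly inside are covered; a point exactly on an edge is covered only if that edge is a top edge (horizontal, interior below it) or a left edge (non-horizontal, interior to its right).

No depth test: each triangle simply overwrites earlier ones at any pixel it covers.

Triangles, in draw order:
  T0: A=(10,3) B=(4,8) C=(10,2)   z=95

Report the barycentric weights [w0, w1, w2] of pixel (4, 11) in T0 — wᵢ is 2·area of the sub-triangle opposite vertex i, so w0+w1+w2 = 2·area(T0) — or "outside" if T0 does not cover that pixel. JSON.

T0:
  2·area = 6
  edge (10, 3)→(4, 8): d=(-6,5) right/bottom  bias=-1
  edge (4, 8)→(10, 2): d=(6,-6) top-left  bias=+0
  edge (10, 2)→(10, 3): d=(0,1) right/bottom  bias=-1
    (5,0)@(11, 1): e=[7,0,-1] → ·  [on edge]
    (4,1)@(9, 3): e=[5,0,1] → #  [on edge]
    (5,1)@(11, 3): e=[-5,12,-1] → ·
    (3,2)@(7, 5): e=[3,0,3] → #  [on edge]
    (4,2)@(9, 5): e=[-7,12,1] → ·
    (2,3)@(5, 7): e=[1,0,5] → #  [on edge]
    (3,3)@(7, 7): e=[-9,12,3] → ·
    (1,4)@(3, 9): e=[-1,0,7] → ·  [on edge]
    (2,4)@(5, 9): e=[-11,12,5] → ·
    (0,5)@(1, 11): e=[-3,0,9] → ·  [on edge]
  covered (3 px):
    · · · · · ·
    · · · · # ·
    · · · # · ·
    · · # · · ·
    · · · · · ·
    · · · · · ·
    · · · · · ·
    · · · · · ·
    · · · · · ·
    · · · · · ·
    · · · · · ·
    · · · · · ·

Final: "outside"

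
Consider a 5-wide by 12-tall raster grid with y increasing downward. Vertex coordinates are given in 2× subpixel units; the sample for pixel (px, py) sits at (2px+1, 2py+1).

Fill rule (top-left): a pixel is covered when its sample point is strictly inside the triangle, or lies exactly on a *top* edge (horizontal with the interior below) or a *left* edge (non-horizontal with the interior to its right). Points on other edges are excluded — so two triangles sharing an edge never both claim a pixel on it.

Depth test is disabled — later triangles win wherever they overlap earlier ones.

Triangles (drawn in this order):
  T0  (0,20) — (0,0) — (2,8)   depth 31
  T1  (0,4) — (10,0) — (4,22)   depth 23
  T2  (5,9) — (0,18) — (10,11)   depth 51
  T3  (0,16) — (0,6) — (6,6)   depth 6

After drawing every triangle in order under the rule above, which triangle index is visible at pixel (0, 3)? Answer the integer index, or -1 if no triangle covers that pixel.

T0:
  2·area = 40
  edge (0, 20)→(0, 0): d=(0,-20) top-left  bias=+0
  edge (0, 0)→(2, 8): d=(2,8) right/bottom  bias=-1
  edge (2, 8)→(0, 20): d=(-2,12) right/bottom  bias=-1
    (0,2)@(1, 5): e=[20,2,18] → #
    (1,2)@(3, 5): e=[60,-14,-6] → ·
    (0,3)@(1, 7): e=[20,6,14] → #
    (1,3)@(3, 7): e=[60,-10,-10] → ·
    (0,4)@(1, 9): e=[20,10,10] → #
    (1,4)@(3, 9): e=[60,-6,-14] → ·
    (0,5)@(1, 11): e=[20,14,6] → #
    (1,5)@(3, 11): e=[60,-2,-18] → ·
    (0,6)@(1, 13): e=[20,18,2] → #
    (1,6)@(3, 13): e=[60,2,-22] → ·
    (0,7)@(1, 15): e=[20,22,-2] → ·
  covered (5 px):
    · · · · ·
    · · · · ·
    # · · · ·
    # · · · ·
    # · · · ·
    # · · · ·
    # · · · ·
    · · · · ·
    · · · · ·
    · · · · ·
    · · · · ·
    · · · · ·
T1:
  2·area = 196
  edge (0, 4)→(10, 0): d=(10,-4) top-left  bias=+0
  edge (10, 0)→(4, 22): d=(-6,22) right/bottom  bias=-1
  edge (4, 22)→(0, 4): d=(-4,-18) top-left  bias=+0
    (4,0)@(9, 1): e=[6,16,174] → #
    (1,1)@(3, 3): e=[2,136,58] → #
    (2,1)@(5, 3): e=[10,92,94] → #
    (3,1)@(7, 3): e=[18,48,130] → #
    (0,2)@(1, 5): e=[14,168,14] → #
    (4,2)@(9, 5): e=[46,-8,158] → ·
    (0,3)@(1, 7): e=[34,156,6] → #
    (4,3)@(9, 7): e=[66,-20,150] → ·
    (0,4)@(1, 9): e=[54,144,-2] → ·
    (1,4)@(3, 9): e=[62,100,34] → #
    (4,4)@(9, 9): e=[86,-32,142] → ·
    (1,5)@(3, 11): e=[82,88,26] → #
    (3,5)@(7, 11): e=[98,0,98] → ·  [on edge]
  covered (24 px):
    · · · · #
    · # # # #
    # # # # ·
    # # # # ·
    · # # # ·
    · # # · ·
    · # # · ·
    · # # · ·
    · # # · ·
    · · · · ·
    · · · · ·
    · · · · ·
T2:
  2·area = 55  (B↔C swapped to make it positive)
  edge (5, 9)→(10, 11): d=(5,2) right/bottom  bias=-1
  edge (10, 11)→(0, 18): d=(-10,7) right/bottom  bias=-1
  edge (0, 18)→(5, 9): d=(5,-9) top-left  bias=+0
    (2,4)@(5, 9): e=[0,55,0] → ·  [on edge]
    (2,5)@(5, 11): e=[10,35,10] → #
    (3,5)@(7, 11): e=[6,21,28] → #
    (4,5)@(9, 11): e=[2,7,46] → #
    (1,6)@(3, 13): e=[24,29,2] → #
    (4,6)@(9, 13): e=[12,-13,56] → ·
    (1,7)@(3, 15): e=[34,9,12] → #
    (2,7)@(5, 15): e=[30,-5,30] → ·
    (3,7)@(7, 15): e=[26,-19,48] → ·
    (0,8)@(1, 17): e=[48,3,4] → #
    (1,8)@(3, 17): e=[44,-11,22] → ·
    (0,9)@(1, 19): e=[58,-17,14] → ·
  covered (8 px):
    · · · · ·
    · · · · ·
    · · · · ·
    · · · · ·
    · · · · ·
    · · # # #
    · # # # ·
    · # · · ·
    # · · · ·
    · · · · ·
    · · · · ·
    · · · · ·
T3:
  2·area = 60
  edge (0, 16)→(0, 6): d=(0,-10) top-left  bias=+0
  edge (0, 6)→(6, 6): d=(6,0) top-left  bias=+0
  edge (6, 6)→(0, 16): d=(-6,10) right/bottom  bias=-1
    (4,0)@(9, 1): e=[90,-30,0] → ·  [on edge]
    (0,3)@(1, 7): e=[10,6,44] → #
    (1,3)@(3, 7): e=[30,6,24] → #
    (2,3)@(5, 7): e=[50,6,4] → #
    (3,3)@(7, 7): e=[70,6,-16] → ·
    (0,4)@(1, 9): e=[10,18,32] → #
    (2,4)@(5, 9): e=[50,18,-8] → ·
    (0,5)@(1, 11): e=[10,30,20] → #
    (1,5)@(3, 11): e=[30,30,0] → ·  [on edge]
    (0,6)@(1, 13): e=[10,42,8] → #
    (1,6)@(3, 13): e=[30,42,-12] → ·
    (0,7)@(1, 15): e=[10,54,-4] → ·
  covered (7 px):
    · · · · ·
    · · · · ·
    · · · · ·
    # # # · ·
    # # · · ·
    # · · · ·
    # · · · ·
    · · · · ·
    · · · · ·
    · · · · ·
    · · · · ·
    · · · · ·

Z-buffer (winner per pixel, '.' = empty):
  . . . . 1
  . 1 1 1 1
  1 1 1 1 .
  3 3 3 1 .
  3 3 1 1 .
  3 1 2 2 2
  3 2 2 2 .
  . 2 1 . .
  2 1 1 . .
  . . . . .
  . . . . .
  . . . . .

Final: 3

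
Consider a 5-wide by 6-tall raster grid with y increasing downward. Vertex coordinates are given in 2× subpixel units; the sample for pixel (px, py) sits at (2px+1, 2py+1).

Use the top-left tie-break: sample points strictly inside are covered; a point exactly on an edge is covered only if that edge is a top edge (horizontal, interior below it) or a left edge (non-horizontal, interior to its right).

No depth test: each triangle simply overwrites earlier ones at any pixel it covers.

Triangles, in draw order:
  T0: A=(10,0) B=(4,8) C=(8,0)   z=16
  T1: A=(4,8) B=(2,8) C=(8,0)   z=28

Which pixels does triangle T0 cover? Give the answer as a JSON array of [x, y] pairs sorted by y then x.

T0:
  2·area = 16
  edge (10, 0)→(4, 8): d=(-6,8) right/bottom  bias=-1
  edge (4, 8)→(8, 0): d=(4,-8) top-left  bias=+0
  edge (8, 0)→(10, 0): d=(2,0) top-left  bias=+0
    (4,0)@(9, 1): e=[2,12,2] → X
    (3,1)@(7, 3): e=[6,4,6] → X
    (4,1)@(9, 3): e=[-10,20,6] → .
    (3,2)@(7, 5): e=[-6,12,10] → .
  covered (2 px):
    . . . . X
    . . . X .
    . . . . .
    . . . . .
    . . . . .
    . . . . .
T1:
  2·area = 16
  edge (4, 8)→(2, 8): d=(-2,0) right/bottom  bias=-1
  edge (2, 8)→(8, 0): d=(6,-8) top-left  bias=+0
  edge (8, 0)→(4, 8): d=(-4,8) right/bottom  bias=-1
    (2,2)@(5, 5): e=[6,6,4] → X
    (3,2)@(7, 5): e=[6,22,-12] → .
    (1,3)@(3, 7): e=[2,2,12] → X
    (2,3)@(5, 7): e=[2,18,-4] → .
    (1,4)@(3, 9): e=[-2,14,4] → .
  covered (2 px):
    . . . . .
    . . . . .
    . . X . .
    . X . . .
    . . . . .
    . . . . .

Answer: [[4,0],[3,1]]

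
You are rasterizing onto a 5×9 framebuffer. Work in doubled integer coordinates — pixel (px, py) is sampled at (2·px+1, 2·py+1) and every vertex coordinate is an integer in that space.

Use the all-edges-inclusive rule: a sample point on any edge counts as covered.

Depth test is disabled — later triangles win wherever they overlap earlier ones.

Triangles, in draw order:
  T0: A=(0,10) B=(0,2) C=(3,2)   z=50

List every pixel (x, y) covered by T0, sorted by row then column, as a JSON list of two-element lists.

T0:
  2·area = 24
  edge (0, 10)→(0, 2): d=(0,-8) inclusive
  edge (0, 2)→(3, 2): d=(3,0) inclusive
  edge (3, 2)→(0, 10): d=(-3,8) inclusive
    (0,1)@(1, 3): e=[8,3,13] → #
    (1,1)@(3, 3): e=[24,3,-3] → ·
    (0,2)@(1, 5): e=[8,9,7] → #
    (1,2)@(3, 5): e=[24,9,-9] → ·
    (0,3)@(1, 7): e=[8,15,1] → #
    (1,3)@(3, 7): e=[24,15,-15] → ·
    (0,4)@(1, 9): e=[8,21,-5] → ·
  covered (3 px):
    · · · · ·
    # · · · ·
    # · · · ·
    # · · · ·
    · · · · ·
    · · · · ·
    · · · · ·
    · · · · ·
    · · · · ·

Answer: [[0,1],[0,2],[0,3]]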